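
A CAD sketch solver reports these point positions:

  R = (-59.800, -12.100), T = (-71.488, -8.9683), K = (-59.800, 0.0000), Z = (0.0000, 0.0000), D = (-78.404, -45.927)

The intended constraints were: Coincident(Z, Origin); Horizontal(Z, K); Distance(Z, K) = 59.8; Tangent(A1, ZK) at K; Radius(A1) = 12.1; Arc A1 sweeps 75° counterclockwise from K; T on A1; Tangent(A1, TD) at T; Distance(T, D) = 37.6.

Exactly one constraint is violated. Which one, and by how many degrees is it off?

Tangent(A1, TD) at T — off by 4.40°.

Z = (0.00, 0.00) ✓; Z.y = 0.00, K.y = 0.00 ✓; |ZK| = 59.80 ✓; ∠(RK, KZ) = 90.00° ✓; |RK| = 12.10 ✓; bearing(R→T) − bearing(R→K) = 75.00° ✓; |RT| = 12.10 ✓; ∠(RT, TD) = 85.60° ✗; |TD| = 37.60 ✓.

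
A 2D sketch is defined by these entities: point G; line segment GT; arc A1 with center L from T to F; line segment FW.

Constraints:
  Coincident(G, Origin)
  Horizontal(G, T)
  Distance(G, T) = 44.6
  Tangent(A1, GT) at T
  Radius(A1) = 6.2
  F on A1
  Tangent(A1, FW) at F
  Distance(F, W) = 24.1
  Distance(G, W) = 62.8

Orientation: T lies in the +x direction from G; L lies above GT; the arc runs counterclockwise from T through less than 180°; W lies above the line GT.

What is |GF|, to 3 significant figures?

50.9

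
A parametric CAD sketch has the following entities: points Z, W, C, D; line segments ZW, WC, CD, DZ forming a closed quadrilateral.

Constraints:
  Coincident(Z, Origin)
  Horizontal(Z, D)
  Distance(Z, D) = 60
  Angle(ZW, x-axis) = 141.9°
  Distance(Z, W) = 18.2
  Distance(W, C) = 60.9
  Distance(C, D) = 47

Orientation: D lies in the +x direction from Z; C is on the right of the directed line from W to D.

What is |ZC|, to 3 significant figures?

43.0

Z is at the origin; Z and D share the same y with |ZD| = 60.0 and D in +x, so D = (60.0, 0). ZW runs at 141.9° with |ZW| = 18.2, so W = (-14.3, 11.2). C is determined by |WC| = 60.9 and |CD| = 47.0 together: it lies at the intersection of circle(W, 60.9) and circle(D, 47.0). With |WD| = 75.2, the foot of the radical line on WD is 47.6 from W and the perpendicular offset is √(60.9² − 47.6²) = 38.0. Taking the right-of-WD solution: C = (27.0, -33.5).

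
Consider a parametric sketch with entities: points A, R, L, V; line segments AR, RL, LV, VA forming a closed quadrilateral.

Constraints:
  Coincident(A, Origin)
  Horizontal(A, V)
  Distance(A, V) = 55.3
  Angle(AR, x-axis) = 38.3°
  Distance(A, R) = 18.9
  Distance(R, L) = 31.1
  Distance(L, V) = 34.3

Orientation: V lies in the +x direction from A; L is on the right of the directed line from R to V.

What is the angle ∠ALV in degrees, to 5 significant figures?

115.44°

A is at the origin; A and V share the same y with |AV| = 55.3 and V in +x, so V = (55.3, 0). AR runs at 38.3° with |AR| = 18.9, so R = (14.832, 11.714). L is determined by |RL| = 31.1 and |LV| = 34.3 together: it lies at the intersection of circle(R, 31.1) and circle(V, 34.3). With |RV| = 42.129, the foot of the radical line on RV is 18.581 from R and the perpendicular offset is √(31.1² − 18.581²) = 24.939. Taking the right-of-RV solution: L = (25.746, -17.408).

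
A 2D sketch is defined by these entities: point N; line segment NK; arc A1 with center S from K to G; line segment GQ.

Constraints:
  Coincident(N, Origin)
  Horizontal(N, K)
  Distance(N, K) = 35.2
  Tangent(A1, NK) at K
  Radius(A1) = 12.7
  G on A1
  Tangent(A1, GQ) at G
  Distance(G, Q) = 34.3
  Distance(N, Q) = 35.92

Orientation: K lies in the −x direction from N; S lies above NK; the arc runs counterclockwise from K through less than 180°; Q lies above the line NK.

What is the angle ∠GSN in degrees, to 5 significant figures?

11.615°

N is at the origin; N and K share the same y with |NK| = 35.2 and K on the −x side, so K = (-35.200, 0.0000). Since A1 is tangent to NK there, SK ⟂ NK, so S = K + (0, 12.7) = (-35.200, 12.700). Since SG ⟂ GQ (tangency), |SQ| = √(12.7² + 34.3²) = 36.576 regardless of where G sits on A1. So Q lies on both circle(N, 35.92) and circle(S, 36.576); the above-NK intersection is Q = (-6.4679, 35.333). G is the foot of the tangent from Q: G = (-24.366, 6.0730).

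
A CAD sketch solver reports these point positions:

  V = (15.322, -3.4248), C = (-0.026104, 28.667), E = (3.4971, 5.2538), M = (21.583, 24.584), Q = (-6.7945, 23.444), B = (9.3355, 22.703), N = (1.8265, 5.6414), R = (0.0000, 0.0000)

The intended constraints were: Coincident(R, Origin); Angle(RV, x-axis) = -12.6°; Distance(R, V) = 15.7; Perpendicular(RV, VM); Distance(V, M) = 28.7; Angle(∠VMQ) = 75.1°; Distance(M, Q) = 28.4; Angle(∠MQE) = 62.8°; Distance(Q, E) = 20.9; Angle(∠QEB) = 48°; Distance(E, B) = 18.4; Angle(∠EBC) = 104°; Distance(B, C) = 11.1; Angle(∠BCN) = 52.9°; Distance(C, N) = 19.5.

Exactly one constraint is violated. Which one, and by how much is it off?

Distance(C, N) = 19.5 — off by 3.60.

R = (0.00, 0.00) ✓; RV at -12.60° ✓; |RV| = 15.70 ✓; ∠(RV, VM) = 90.00° ✓; |VM| = 28.70 ✓; ∠VMQ = 75.10° ✓; |MQ| = 28.40 ✓; ∠MQE = 62.80° ✓; |QE| = 20.90 ✓; ∠QEB = 48.00° ✓; |EB| = 18.40 ✓; ∠EBC = 104.0° ✓; |BC| = 11.10 ✓; ∠BCN = 52.90° ✓; |CN| = 23.10 ✗.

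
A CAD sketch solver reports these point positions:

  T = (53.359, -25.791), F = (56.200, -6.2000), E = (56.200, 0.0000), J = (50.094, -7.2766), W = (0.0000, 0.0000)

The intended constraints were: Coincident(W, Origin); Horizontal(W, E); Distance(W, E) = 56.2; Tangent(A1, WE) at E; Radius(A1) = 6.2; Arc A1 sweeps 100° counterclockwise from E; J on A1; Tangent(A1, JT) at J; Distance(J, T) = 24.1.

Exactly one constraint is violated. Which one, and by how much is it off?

Distance(J, T) = 24.1 — off by 5.30.

W = (0.00, 0.00) ✓; W.y = 0.00, E.y = 0.00 ✓; |WE| = 56.20 ✓; ∠(FE, EW) = 90.00° ✓; |FE| = 6.200 ✓; bearing(F→J) − bearing(F→E) = 100.0° ✓; |FJ| = 6.200 ✓; ∠(FJ, JT) = 90.00° ✓; |JT| = 18.80 ✗.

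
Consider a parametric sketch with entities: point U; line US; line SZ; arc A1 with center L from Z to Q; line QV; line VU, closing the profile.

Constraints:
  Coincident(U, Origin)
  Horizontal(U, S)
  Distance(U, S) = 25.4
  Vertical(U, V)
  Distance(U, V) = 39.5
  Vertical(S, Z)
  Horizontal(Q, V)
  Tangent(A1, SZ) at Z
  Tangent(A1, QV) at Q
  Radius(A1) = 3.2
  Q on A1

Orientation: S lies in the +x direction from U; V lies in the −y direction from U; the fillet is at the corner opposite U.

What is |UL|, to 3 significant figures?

42.6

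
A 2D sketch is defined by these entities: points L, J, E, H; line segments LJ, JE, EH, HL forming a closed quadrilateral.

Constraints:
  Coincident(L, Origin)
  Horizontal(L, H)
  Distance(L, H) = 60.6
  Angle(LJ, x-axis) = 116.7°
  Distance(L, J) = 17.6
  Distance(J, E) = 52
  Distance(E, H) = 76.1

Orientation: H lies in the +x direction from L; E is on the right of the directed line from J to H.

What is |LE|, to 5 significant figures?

36.797

L is at the origin; LH is horizontal with |LH| = 60.6 and H in +x, so H = (60.6, 0). LJ runs at 116.7° with |LJ| = 17.6, so J = (-7.9080, 15.723). E is determined by |JE| = 52.0 and |EH| = 76.1 together: it lies at the intersection of circle(J, 52.0) and circle(H, 76.1). With |JH| = 70.289, the foot of the radical line on JH is 13.184 from J and the perpendicular offset is √(52.0² − 13.184²) = 50.301. Taking the right-of-JH solution: E = (-6.3103, -36.252).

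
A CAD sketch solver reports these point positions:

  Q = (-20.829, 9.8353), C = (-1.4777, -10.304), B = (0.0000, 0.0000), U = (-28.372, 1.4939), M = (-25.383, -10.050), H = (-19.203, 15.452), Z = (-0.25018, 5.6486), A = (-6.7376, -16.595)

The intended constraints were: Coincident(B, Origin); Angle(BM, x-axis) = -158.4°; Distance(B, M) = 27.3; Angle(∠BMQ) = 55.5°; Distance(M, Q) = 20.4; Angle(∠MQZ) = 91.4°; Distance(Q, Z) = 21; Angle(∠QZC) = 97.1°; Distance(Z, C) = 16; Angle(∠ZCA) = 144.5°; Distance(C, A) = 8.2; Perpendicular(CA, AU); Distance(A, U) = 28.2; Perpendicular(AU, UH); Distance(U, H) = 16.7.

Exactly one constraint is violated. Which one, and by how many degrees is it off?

Perpendicular(AU, UH) — off by 6.60°.

B = (0.00, 0.00) ✓; BM at -158.4° ✓; |BM| = 27.30 ✓; ∠BMQ = 55.50° ✓; |MQ| = 20.40 ✓; ∠MQZ = 91.40° ✓; |QZ| = 21.00 ✓; ∠QZC = 97.10° ✓; |ZC| = 16.00 ✓; ∠ZCA = 144.5° ✓; |CA| = 8.200 ✓; ∠(CA, AU) = 90.00° ✓; |AU| = 28.20 ✓; ∠(AU, UH) = 83.40° ✗; |UH| = 16.70 ✓.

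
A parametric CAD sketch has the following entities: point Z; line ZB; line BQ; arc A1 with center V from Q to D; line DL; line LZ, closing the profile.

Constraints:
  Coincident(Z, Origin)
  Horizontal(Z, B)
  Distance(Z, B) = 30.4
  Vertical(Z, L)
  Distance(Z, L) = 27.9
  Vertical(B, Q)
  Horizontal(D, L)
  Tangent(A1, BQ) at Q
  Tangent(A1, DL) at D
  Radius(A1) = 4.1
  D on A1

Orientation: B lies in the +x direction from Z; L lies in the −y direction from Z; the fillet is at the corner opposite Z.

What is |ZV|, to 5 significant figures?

35.470

ZL is vertical with |ZL| = 27.9 and L on the −y side, so L = (0.0000, -27.900). The virtual corner opposite Z is at (30.400, -27.900). Since A1 is tangent to BQ there, VQ ⟂ BQ and tangency of A1 to DL means the radius VD is perpendicular to DL, with radius 4.1, so the center V sits 4.1 in from both sides at V = (26.300, -23.800). Then |ZV| = |V − Z| = 35.470.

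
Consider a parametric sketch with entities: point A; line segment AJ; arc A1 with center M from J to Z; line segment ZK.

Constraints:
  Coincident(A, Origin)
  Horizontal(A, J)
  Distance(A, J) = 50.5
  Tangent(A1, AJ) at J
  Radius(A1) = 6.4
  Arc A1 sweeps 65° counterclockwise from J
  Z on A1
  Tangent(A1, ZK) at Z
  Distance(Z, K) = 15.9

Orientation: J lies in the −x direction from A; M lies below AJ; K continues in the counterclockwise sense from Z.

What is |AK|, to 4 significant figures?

65.57

A is at the origin; A and J share the same y with |AJ| = 50.5 and J on the −x side, so J = (-50.50, 0.000). Tangency of A1 to AJ means the radius MJ is perpendicular to AJ, so M = J + (0, -6.4) = (-50.50, -6.400). On A1, J sits at bearing 90° from M; a 65° counterclockwise sweep puts Z at bearing 155°, so Z = M + 6.4·(cos 155°, sin 155°) = (-56.30, -3.695). A1 meets ZK tangentially, so MZ is at right angles to ZK, so ZK runs along (−sin 155°, cos 155°); with |ZK| = 15.9, K = (-63.02, -18.11). Then |AK| = |K − A| = 65.57.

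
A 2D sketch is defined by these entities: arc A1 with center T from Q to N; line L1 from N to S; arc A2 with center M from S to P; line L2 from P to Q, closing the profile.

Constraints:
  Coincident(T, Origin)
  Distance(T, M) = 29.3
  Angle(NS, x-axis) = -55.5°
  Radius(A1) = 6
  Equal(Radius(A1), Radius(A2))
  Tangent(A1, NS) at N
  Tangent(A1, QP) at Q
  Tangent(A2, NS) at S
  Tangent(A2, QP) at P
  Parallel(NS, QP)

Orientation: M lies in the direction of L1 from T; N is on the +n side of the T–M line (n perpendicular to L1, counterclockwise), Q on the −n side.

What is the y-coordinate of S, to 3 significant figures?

-20.7

The slot axis is L1's direction at -55.5°, so u = (cos -55.5°, sin -55.5°) = (0.566, -0.824) and n = (−sin -55.5°, cos -55.5°) = (0.824, 0.566). T is at the origin and M lies 29.3 along u from T, so M = 29.3·u = (16.6, -24.1). Tangency of A1 to both parallel lines with radius 6.0 puts N and Q at T ± 6.0·n: N = (4.94, 3.40), Q = (-4.94, -3.40). Equal radii place S and P the same way about M: S = M + 6.0·n = (21.5, -20.7), P = M − 6.0·n = (11.7, -27.5). So S.y = -20.7.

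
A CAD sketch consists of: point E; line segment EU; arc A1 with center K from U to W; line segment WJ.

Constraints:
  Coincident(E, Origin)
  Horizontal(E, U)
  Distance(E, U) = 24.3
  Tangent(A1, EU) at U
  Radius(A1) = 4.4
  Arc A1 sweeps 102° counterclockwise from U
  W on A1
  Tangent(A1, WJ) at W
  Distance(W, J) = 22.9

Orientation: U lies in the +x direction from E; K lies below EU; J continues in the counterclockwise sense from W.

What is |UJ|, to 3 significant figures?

27.7

On A1, U sits at bearing 90° from K; a 102° counterclockwise sweep puts W at bearing 192°, so W = K + 4.4·(cos 192°, sin 192°) = (20.0, -5.31). A1 meets WJ tangentially, so KW is at right angles to WJ, so WJ runs along (−sin 192°, cos 192°); with |WJ| = 22.9, J = (24.8, -27.7). Then |UJ| = |J − U| = 27.7.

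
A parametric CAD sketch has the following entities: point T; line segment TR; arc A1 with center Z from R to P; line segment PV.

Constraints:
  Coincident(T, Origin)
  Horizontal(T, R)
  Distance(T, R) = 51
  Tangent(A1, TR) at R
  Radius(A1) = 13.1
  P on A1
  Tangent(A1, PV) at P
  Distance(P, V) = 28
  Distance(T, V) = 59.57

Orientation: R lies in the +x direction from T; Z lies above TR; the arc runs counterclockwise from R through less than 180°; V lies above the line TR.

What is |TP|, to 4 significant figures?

64.50

Checks: |ZP| = 13.10 ✓; ∠(ZP, PV) = 90.00° ✓; |PV| = 28.00 ✓; |TV| = 59.57 ✓.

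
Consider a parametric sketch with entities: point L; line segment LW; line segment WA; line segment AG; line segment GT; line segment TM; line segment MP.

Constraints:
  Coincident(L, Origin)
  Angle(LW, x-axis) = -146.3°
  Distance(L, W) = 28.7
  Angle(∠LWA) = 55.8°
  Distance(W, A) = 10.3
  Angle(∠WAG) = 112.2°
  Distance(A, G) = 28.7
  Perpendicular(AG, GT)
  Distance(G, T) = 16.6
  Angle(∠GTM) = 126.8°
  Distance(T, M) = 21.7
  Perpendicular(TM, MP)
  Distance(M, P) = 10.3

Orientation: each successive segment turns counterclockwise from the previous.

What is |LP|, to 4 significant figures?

26.04

∠GTM = 126.8° gives TM at -171.1° from the x-axis; with |TM| = 21.7, M = (-27.61, 8.978). TM is perpendicular to MP, so MP runs at -81.10°; with |MP| = 10.3, P = (-26.02, -1.198). Then |LP| = |P − L| = 26.04.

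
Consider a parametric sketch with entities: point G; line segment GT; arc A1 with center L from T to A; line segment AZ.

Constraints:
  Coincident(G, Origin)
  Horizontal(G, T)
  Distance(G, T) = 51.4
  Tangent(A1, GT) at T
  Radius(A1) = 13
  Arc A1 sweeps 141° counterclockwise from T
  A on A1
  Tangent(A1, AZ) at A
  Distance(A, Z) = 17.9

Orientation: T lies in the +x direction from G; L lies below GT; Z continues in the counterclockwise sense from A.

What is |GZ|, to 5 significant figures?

66.670

G is at the origin; G and T share the same y with |GT| = 51.4 and T on the +x side, so T = (51.400, 0.0000). The tangent condition forces LT to be normal to GT, so L = T + (0, -13) = (51.400, -13.000). On A1, T sits at bearing 90° from L; a 141° counterclockwise sweep puts A at bearing 231°, so A = L + 13.0·(cos 231°, sin 231°) = (43.219, -23.103). The tangent condition forces LA to be normal to AZ, so AZ runs along (−sin 231°, cos 231°); with |AZ| = 17.9, Z = (57.130, -34.368). Then |GZ| = |Z − G| = 66.670.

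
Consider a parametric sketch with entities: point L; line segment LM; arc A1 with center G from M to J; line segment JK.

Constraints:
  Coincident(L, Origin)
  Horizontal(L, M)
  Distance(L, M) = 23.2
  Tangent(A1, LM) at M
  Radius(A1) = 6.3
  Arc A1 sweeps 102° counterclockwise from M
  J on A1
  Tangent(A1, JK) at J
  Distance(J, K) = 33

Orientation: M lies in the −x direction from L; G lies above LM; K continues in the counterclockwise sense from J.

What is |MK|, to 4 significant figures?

39.89

L is at the origin; LM is horizontal with |LM| = 23.2 and M on the −x side, so M = (-23.20, 0.000). The tangent condition forces GM to be normal to LM, so G = M + (0, 6.3) = (-23.20, 6.300). On A1, M sits at bearing -90° from G; a 102° counterclockwise sweep puts J at bearing 12°, so J = G + 6.3·(cos 12°, sin 12°) = (-17.04, 7.610). Tangency of A1 to JK means the radius GJ is perpendicular to JK, so JK runs along (−sin 12°, cos 12°); with |JK| = 33.0, K = (-23.90, 39.89). Then |MK| = |K − M| = 39.89.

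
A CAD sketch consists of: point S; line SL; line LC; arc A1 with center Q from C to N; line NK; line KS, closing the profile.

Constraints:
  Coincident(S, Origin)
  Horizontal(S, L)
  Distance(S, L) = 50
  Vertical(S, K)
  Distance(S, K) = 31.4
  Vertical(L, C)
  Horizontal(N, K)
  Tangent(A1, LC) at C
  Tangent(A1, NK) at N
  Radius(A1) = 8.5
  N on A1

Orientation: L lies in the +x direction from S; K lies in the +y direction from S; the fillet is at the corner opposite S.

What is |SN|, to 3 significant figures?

52.0

The virtual corner opposite S is at (50.0, 31.4). Since A1 is tangent to LC there, QC ⟂ LC and A1 meets NK tangentially, so QN is at right angles to NK, with radius 8.5, so the center Q sits 8.5 in from both sides at Q = (41.5, 22.9). That places the tangent points at C = (50.0, 22.9) on LC and N = (41.5, 31.4) on NK. Then |SN| = |N − S| = 52.0.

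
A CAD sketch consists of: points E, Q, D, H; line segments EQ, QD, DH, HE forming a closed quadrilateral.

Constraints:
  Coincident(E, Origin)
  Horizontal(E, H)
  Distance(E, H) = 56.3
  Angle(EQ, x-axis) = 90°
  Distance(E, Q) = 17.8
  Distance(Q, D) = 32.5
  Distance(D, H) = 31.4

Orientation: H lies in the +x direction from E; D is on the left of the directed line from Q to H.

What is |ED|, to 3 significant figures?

38.3

Checks: |EH| = 56.30 ✓; |EQ| = 17.80 ✓; |QD| = 32.50 ✓; |DH| = 31.40 ✓.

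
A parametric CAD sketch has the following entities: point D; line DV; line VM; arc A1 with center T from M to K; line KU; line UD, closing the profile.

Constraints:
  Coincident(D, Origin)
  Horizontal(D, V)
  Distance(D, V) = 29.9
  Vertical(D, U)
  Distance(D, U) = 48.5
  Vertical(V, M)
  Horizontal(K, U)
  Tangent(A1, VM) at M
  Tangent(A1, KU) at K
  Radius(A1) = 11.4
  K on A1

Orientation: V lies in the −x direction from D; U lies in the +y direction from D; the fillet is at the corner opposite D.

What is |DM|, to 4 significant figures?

47.65

D is at the origin; DV is horizontal with |DV| = 29.9 and V on the −x side, so V = (-29.90, 0.000). DU is vertical with |DU| = 48.5 and U on the +y side, so U = (0.000, 48.50). The virtual corner opposite D is at (-29.90, 48.50). Since A1 is tangent to VM there, TM ⟂ VM and since A1 is tangent to KU there, TK ⟂ KU, with radius 11.4, so the center T sits 11.4 in from both sides at T = (-18.50, 37.10). That places the tangent points at M = (-29.90, 37.10) on VM and K = (-18.50, 48.50) on KU. Then |DM| = |M − D| = 47.65.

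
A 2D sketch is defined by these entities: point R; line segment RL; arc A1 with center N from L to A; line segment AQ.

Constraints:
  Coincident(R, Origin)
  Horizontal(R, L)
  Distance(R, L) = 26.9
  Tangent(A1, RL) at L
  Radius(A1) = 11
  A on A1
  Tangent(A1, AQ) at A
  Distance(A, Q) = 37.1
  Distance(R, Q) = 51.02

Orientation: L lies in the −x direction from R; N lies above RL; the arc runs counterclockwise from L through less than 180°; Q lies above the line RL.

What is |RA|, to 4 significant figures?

19.44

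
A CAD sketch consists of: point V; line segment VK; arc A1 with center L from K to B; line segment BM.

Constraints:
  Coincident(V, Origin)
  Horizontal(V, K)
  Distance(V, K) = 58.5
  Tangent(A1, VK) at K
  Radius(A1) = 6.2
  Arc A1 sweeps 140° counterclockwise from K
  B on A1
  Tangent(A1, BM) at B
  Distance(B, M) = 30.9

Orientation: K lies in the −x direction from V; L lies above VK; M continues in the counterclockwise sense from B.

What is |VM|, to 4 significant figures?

84.04

V is at the origin; VK is horizontal with |VK| = 58.5 and K on the −x side, so K = (-58.50, 0.000). The tangent condition forces LK to be normal to VK, so L = K + (0, 6.2) = (-58.50, 6.200). On A1, K sits at bearing -90° from L; a 140° counterclockwise sweep puts B at bearing 50°, so B = L + 6.2·(cos 50°, sin 50°) = (-54.51, 10.95). The tangent condition forces LB to be normal to BM, so BM runs along (−sin 50°, cos 50°); with |BM| = 30.9, M = (-78.19, 30.81). Then |VM| = |M − V| = 84.04.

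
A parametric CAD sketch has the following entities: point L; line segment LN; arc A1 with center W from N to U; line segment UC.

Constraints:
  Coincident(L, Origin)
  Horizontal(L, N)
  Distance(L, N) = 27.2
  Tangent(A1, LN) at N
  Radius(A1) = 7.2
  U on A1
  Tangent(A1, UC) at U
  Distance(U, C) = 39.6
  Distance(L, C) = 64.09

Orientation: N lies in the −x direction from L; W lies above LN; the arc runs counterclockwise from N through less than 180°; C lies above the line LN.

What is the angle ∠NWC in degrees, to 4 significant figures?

146.3°

Checks: L = (0.00, 0.00) ✓; |WU| = 7.200 ✓; ∠(WU, UC) = 90.00° ✓; |UC| = 39.60 ✓; |LC| = 64.09 ✓.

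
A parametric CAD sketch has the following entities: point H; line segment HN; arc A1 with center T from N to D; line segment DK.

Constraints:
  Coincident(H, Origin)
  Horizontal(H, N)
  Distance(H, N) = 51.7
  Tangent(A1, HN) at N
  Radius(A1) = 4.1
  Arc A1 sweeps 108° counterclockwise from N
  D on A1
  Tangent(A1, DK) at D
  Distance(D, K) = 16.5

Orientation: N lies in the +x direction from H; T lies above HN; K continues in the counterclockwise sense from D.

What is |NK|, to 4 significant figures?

21.09

On A1, N sits at bearing -90° from T; a 108° counterclockwise sweep puts D at bearing 18°, so D = T + 4.1·(cos 18°, sin 18°) = (55.60, 5.367). Tangency of A1 to DK means the radius TD is perpendicular to DK, so DK runs along (−sin 18°, cos 18°); with |DK| = 16.5, K = (50.50, 21.06). Then |NK| = |K − N| = 21.09.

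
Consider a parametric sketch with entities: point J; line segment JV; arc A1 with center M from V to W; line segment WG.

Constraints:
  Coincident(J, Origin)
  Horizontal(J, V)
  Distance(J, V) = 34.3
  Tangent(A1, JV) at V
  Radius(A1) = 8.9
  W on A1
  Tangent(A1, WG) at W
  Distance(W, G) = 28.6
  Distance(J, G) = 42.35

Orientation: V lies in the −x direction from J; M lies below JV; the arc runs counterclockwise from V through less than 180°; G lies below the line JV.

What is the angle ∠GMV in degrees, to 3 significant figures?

156°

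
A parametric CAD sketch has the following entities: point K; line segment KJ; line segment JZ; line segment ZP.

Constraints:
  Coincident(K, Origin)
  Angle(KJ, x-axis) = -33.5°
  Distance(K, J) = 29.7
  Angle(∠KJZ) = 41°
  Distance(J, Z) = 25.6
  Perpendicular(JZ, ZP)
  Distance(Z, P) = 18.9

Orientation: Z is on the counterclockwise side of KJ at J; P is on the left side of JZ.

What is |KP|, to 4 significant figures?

3.238

∠KJZ = 41.0°, so JZ runs at -33.5° + (180° − 41.0°) = 105.5° from the x-axis; with |JZ| = 25.6, Z = J + 25.6·(cos 105.5°, sin 105.5°) = (17.93, 8.276). The perpendicularity gives ZP at right angles to JZ; with |ZP| = 18.9 on the left of JZ, P = Z + 18.9·(-0.9636, -0.2672) = (-0.2875, 3.226). Then |KP| = |P − K| = 3.238.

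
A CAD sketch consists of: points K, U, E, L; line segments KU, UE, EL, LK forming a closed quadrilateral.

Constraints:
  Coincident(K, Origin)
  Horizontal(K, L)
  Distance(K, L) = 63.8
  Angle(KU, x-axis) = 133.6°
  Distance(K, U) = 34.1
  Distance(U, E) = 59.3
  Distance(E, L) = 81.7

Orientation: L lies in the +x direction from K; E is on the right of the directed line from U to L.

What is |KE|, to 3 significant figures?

35.0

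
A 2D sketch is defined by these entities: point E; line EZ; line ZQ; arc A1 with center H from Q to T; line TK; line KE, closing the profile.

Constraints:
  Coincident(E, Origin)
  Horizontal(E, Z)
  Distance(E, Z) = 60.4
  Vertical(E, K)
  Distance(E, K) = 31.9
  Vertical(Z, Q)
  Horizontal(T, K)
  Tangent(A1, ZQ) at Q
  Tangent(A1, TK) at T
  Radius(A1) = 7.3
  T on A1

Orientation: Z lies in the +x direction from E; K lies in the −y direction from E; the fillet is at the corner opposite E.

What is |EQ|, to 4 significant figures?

65.22

E is at the origin; EZ is horizontal with |EZ| = 60.4 and Z on the +x side, so Z = (60.40, 0.000). E and K share the same x with |EK| = 31.9 and K on the −y side, so K = (0.000, -31.90). The virtual corner opposite E is at (60.40, -31.90). A1 meets ZQ tangentially, so HQ is at right angles to ZQ and tangency of A1 to TK means the radius HT is perpendicular to TK, with radius 7.3, so the center H sits 7.3 in from both sides at H = (53.10, -24.60). That places the tangent points at Q = (60.40, -24.60) on ZQ and T = (53.10, -31.90) on TK. Then |EQ| = |Q − E| = 65.22.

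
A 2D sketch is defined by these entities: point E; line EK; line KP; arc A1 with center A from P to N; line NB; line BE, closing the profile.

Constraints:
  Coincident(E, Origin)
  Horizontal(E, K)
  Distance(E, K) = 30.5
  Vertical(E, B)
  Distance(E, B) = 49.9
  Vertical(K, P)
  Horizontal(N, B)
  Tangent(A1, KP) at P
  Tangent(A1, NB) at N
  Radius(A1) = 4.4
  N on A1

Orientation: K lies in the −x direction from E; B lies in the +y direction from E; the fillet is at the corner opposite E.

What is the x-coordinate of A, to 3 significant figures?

-26.1

E is at the origin; EK is horizontal with |EK| = 30.5 and K on the −x side, so K = (-30.5, 0.00). EB is vertical with |EB| = 49.9 and B on the +y side, so B = (0.00, 49.9). The virtual corner opposite E is at (-30.5, 49.9). The tangent condition forces AP to be normal to KP and since A1 is tangent to NB there, AN ⟂ NB, with radius 4.4, so the center A sits 4.4 in from both sides at A = (-26.1, 45.5). So A.x = -26.1.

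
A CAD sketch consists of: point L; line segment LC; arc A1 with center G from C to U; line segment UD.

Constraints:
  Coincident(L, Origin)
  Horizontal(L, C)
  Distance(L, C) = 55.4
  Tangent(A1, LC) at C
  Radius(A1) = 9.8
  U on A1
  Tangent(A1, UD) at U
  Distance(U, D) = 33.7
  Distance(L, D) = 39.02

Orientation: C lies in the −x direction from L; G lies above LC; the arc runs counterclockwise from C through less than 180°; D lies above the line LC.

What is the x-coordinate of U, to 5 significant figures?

-47.951

Checks: |LC| = 55.40 ✓; |GU| = 9.800 ✓; ∠(GU, UD) = 90.00° ✓; |UD| = 33.70 ✓; |LD| = 39.02 ✓.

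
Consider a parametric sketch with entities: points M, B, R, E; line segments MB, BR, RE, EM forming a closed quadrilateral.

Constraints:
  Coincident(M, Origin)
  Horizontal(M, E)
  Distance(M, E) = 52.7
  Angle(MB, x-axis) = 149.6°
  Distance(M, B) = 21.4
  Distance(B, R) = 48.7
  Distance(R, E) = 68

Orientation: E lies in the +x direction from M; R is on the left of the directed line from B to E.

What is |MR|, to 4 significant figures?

52.18

M is at the origin; M and E share the same y with |ME| = 52.7 and E in +x, so E = (52.7, 0). MB runs at 149.6° with |MB| = 21.4, so B = (-18.46, 10.83). R is determined by |BR| = 48.7 and |RE| = 68.0 together: it lies at the intersection of circle(B, 48.7) and circle(E, 68.0). With |BE| = 71.98, the foot of the radical line on BE is 20.34 from B and the perpendicular offset is √(48.7² − 20.34²) = 44.25. Taking the left-of-BE solution: R = (8.310, 51.51).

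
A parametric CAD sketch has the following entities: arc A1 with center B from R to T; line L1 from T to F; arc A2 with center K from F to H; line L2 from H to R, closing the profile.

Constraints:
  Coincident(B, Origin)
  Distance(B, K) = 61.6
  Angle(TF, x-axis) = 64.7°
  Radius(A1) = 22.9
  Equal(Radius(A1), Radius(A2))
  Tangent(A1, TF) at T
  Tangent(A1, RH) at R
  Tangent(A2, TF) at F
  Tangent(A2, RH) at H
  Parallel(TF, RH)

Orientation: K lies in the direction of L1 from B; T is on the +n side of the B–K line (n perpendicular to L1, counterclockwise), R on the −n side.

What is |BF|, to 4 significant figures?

65.72

Tangency of A1 to both parallel lines with radius 22.9 puts T and R at B ± 22.9·n: T = (-20.70, 9.786), R = (20.70, -9.786). Equal radii place F and H the same way about K: F = K + 22.9·n = (5.622, 65.48), H = K − 22.9·n = (47.03, 45.90). Then |BF| = |F − B| = 65.72.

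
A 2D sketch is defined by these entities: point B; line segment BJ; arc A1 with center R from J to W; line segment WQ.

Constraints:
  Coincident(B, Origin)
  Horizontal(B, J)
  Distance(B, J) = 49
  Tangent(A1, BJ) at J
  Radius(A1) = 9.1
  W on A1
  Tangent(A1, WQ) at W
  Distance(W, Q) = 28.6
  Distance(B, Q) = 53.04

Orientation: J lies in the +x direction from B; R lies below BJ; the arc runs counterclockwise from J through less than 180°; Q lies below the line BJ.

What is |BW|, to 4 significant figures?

40.81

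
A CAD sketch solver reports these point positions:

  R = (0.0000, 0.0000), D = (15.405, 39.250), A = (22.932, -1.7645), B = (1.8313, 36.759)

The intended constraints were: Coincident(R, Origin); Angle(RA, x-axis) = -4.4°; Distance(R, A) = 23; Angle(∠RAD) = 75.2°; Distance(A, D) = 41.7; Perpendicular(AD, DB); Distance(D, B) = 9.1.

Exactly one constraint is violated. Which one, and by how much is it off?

Distance(D, B) = 9.1 — off by 4.70.

R = (0.00, 0.00) ✓; RA at -4.400° ✓; |RA| = 23.00 ✓; ∠RAD = 75.20° ✓; |AD| = 41.70 ✓; ∠(AD, DB) = 90.00° ✓; |DB| = 13.80 ✗.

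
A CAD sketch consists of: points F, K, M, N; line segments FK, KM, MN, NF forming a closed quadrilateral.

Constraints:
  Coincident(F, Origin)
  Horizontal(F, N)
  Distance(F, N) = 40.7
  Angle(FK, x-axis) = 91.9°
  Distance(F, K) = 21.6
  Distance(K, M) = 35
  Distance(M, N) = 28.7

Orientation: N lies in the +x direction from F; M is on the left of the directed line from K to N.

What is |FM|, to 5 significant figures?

43.728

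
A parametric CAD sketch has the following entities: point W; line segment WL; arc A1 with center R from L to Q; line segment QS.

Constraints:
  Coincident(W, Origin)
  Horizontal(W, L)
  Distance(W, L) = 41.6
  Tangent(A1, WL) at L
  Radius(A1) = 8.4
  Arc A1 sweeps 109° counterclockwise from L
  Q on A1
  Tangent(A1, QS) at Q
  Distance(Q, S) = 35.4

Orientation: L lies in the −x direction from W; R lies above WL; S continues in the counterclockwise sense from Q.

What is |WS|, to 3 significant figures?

63.5

W is at the origin; W and L share the same y with |WL| = 41.6 and L on the −x side, so L = (-41.6, 0.00). Since A1 is tangent to WL there, RL ⟂ WL, so R = L + (0, 8.4) = (-41.6, 8.40). On A1, L sits at bearing -90° from R; a 109° counterclockwise sweep puts Q at bearing 19°, so Q = R + 8.4·(cos 19°, sin 19°) = (-33.7, 11.1). Since A1 is tangent to QS there, RQ ⟂ QS, so QS runs along (−sin 19°, cos 19°); with |QS| = 35.4, S = (-45.2, 44.6). Then |WS| = |S − W| = 63.5.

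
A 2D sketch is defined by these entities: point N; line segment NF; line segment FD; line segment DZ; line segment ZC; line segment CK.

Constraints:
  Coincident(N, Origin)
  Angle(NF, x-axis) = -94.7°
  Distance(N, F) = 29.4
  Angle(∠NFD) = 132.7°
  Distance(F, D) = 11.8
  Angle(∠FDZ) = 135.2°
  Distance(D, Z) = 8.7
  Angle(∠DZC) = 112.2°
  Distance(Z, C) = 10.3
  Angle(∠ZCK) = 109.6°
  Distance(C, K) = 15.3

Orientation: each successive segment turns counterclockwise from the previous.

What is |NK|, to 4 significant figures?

19.86

∠DZC = 112.2° gives ZC at 65.20° from the x-axis; with |ZC| = 10.3, C = (18.59, -29.03). ∠ZCK = 109.6° gives CK at 135.6° from the x-axis; with |CK| = 15.3, K = (7.658, -18.33). Then |NK| = |K − N| = 19.86.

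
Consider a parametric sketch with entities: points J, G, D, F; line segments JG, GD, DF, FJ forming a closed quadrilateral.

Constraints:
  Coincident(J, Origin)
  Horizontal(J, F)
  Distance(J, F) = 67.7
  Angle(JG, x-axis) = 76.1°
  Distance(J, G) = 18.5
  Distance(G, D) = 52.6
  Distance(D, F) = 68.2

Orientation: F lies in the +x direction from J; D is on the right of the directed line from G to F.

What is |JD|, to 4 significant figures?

35.57

Checks: |JF| = 67.70 ✓; |JG| = 18.50 ✓; |GD| = 52.60 ✓; |DF| = 68.20 ✓.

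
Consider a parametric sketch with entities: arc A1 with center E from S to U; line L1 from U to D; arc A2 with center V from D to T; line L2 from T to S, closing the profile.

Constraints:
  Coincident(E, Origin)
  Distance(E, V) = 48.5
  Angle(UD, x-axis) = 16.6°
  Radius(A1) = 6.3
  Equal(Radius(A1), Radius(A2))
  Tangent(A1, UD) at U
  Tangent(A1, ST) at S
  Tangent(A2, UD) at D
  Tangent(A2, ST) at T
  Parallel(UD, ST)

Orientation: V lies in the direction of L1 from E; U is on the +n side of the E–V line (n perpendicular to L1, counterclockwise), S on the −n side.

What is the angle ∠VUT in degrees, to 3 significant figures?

7.16°

Tangency of A1 to both parallel lines with radius 6.3 puts U and S at E ± 6.3·n: U = (-1.80, 6.04), S = (1.80, -6.04). Equal radii place D and T the same way about V: D = V + 6.3·n = (44.7, 19.9), T = V − 6.3·n = (48.3, 7.82). Then cos ∠VUT = UV·UT / (|UV||UT|), giving 7.16°.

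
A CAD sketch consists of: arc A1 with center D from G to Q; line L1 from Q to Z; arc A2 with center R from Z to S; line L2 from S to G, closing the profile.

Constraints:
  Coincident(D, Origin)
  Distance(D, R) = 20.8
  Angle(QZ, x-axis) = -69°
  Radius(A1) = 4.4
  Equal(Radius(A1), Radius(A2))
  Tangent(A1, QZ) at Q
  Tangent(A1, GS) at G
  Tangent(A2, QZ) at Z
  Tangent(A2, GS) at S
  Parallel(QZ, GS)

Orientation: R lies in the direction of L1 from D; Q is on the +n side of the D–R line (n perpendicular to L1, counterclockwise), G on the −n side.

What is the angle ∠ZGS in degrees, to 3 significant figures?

22.9°

Tangency of A1 to both parallel lines with radius 4.4 puts Q and G at D ± 4.4·n: Q = (4.11, 1.58), G = (-4.11, -1.58). Equal radii place Z and S the same way about R: Z = R + 4.4·n = (11.6, -17.8), S = R − 4.4·n = (3.35, -21.0). Then cos ∠ZGS = GZ·GS / (|GZ||GS|), giving 22.9°.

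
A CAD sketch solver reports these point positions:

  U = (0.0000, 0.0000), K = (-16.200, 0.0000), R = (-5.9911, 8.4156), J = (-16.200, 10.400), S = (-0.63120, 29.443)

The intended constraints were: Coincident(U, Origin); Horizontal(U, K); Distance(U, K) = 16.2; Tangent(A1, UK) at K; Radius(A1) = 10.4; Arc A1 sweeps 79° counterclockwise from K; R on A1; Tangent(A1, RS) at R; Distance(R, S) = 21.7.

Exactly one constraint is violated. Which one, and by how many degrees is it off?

Tangent(A1, RS) at R — off by 3.30°.

U = (0.00, 0.00) ✓; U.y = 0.00, K.y = 0.00 ✓; |UK| = 16.20 ✓; ∠(JK, KU) = 90.00° ✓; |JK| = 10.40 ✓; bearing(J→R) − bearing(J→K) = 79.00° ✓; |JR| = 10.40 ✓; ∠(JR, RS) = 93.30° ✗; |RS| = 21.70 ✓.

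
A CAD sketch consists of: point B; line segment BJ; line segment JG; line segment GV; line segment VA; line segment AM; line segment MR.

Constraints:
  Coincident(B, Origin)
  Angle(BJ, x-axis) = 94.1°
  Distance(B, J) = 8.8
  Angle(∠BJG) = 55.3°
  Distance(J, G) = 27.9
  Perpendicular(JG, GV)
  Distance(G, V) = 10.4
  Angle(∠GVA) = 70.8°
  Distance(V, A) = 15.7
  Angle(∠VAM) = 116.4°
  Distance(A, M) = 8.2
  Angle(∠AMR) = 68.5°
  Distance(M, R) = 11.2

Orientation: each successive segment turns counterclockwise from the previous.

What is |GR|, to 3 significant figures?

5.00

∠VAM = 116.4° gives AM at 122° from the x-axis; with |AM| = 8.2, M = (-11.8, 3.49). ∠AMR = 68.5° gives MR at -127° from the x-axis; with |MR| = 11.2, R = (-18.6, -5.47). Then |GR| = |R − G| = 5.00.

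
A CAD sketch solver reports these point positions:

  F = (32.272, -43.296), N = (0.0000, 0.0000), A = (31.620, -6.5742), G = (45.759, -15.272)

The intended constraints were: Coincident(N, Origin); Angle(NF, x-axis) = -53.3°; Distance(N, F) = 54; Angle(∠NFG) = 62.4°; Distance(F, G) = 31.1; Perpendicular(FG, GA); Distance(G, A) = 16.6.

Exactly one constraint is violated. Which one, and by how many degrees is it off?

Perpendicular(FG, GA) — off by 5.90°.

N = (0.00, 0.00) ✓; NF at -53.30° ✓; |NF| = 54.00 ✓; ∠NFG = 62.40° ✓; |FG| = 31.10 ✓; ∠(FG, GA) = 84.10° ✗; |GA| = 16.60 ✓.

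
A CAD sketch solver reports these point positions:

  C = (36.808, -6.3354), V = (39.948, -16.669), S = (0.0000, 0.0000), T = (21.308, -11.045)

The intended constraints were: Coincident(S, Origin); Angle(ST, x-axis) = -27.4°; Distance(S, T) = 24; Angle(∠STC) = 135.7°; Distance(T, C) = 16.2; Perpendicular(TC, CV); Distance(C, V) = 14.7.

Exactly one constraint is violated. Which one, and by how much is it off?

Distance(C, V) = 14.7 — off by 3.90.

S = (0.00, 0.00) ✓; ST at -27.40° ✓; |ST| = 24.00 ✓; ∠STC = 135.7° ✓; |TC| = 16.20 ✓; ∠(TC, CV) = 90.00° ✓; |CV| = 10.80 ✗.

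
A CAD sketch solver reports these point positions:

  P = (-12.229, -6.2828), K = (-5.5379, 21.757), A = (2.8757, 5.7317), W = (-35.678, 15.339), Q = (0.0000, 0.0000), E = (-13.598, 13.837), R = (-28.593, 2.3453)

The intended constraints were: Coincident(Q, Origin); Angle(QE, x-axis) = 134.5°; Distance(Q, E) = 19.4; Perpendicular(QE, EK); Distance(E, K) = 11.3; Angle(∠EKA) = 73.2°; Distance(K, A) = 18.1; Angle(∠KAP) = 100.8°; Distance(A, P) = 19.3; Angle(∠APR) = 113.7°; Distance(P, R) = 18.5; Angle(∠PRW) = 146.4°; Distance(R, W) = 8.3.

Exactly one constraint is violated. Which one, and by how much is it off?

Distance(R, W) = 8.3 — off by 6.50.

Q = (0.00, 0.00) ✓; QE at 134.5° ✓; |QE| = 19.40 ✓; ∠(QE, EK) = 90.00° ✓; |EK| = 11.30 ✓; ∠EKA = 73.20° ✓; |KA| = 18.10 ✓; ∠KAP = 100.8° ✓; |AP| = 19.30 ✓; ∠APR = 113.7° ✓; |PR| = 18.50 ✓; ∠PRW = 146.4° ✓; |RW| = 14.80 ✗.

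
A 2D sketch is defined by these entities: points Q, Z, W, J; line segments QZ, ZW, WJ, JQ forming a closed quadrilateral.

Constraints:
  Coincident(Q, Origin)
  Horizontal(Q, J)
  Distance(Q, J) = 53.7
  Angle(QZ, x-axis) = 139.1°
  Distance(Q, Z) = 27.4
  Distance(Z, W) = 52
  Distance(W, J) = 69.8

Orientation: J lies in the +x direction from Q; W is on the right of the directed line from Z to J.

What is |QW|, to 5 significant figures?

33.488

Q is at the origin; QJ is horizontal with |QJ| = 53.7 and J in +x, so J = (53.7, 0). QZ runs at 139.1° with |QZ| = 27.4, so Z = (-20.710, 17.940). W is determined by |ZW| = 52.0 and |WJ| = 69.8 together: it lies at the intersection of circle(Z, 52.0) and circle(J, 69.8). With |ZJ| = 76.542, the foot of the radical line on ZJ is 24.109 from Z and the perpendicular offset is √(52.0² − 24.109²) = 46.073. Taking the right-of-ZJ solution: W = (-8.0717, -32.501).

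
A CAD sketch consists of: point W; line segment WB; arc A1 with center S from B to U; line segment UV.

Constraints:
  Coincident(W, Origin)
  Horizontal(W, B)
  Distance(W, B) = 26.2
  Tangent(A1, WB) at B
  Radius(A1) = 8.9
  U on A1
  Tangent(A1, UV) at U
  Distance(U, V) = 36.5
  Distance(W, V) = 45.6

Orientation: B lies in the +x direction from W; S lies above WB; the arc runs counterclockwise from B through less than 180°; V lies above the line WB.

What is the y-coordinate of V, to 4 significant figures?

43.87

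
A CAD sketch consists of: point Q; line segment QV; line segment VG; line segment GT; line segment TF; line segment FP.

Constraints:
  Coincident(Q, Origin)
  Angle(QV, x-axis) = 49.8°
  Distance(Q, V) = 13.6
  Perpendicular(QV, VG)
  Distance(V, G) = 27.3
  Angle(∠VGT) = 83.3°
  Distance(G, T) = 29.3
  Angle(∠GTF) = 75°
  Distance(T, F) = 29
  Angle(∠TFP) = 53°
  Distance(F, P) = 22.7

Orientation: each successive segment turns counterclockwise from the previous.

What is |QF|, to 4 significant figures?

5.675

Q is at the origin; QV runs at 49.8° with length 13.6, so V = (8.778, 10.39). The perpendicularity gives VG at right angles to QV, so VG runs at 139.8°; with |VG| = 27.3, G = (-12.07, 28.01). ∠VGT = 83.3° gives GT at -123.5° from the x-axis; with |GT| = 29.3, T = (-28.25, 3.576). ∠GTF = 75.0° gives TF at -18.50° from the x-axis; with |TF| = 29.0, F = (-0.7438, -5.626). Then |QF| = |F − Q| = 5.675.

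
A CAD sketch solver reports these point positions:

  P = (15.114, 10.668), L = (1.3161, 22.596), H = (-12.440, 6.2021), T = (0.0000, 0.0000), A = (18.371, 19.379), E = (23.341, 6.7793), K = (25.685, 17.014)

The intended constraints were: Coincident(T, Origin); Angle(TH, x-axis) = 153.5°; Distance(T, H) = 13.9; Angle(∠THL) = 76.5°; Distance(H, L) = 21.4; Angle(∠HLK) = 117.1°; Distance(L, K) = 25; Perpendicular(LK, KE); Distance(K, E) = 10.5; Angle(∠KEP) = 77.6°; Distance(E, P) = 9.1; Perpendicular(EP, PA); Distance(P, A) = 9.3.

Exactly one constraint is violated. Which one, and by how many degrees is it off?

Perpendicular(EP, PA) — off by 4.80°.

T = (0.00, 0.00) ✓; TH at 153.5° ✓; |TH| = 13.90 ✓; ∠THL = 76.50° ✓; |HL| = 21.40 ✓; ∠HLK = 117.1° ✓; |LK| = 25.00 ✓; ∠(LK, KE) = 90.00° ✓; |KE| = 10.50 ✓; ∠KEP = 77.60° ✓; |EP| = 9.100 ✓; ∠(EP, PA) = 85.20° ✗; |PA| = 9.300 ✓.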